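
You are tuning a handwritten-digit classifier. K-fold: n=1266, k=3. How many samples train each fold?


Fold size = 1266/3 = 422
Training per fold = 1266 - 422 = 844

844


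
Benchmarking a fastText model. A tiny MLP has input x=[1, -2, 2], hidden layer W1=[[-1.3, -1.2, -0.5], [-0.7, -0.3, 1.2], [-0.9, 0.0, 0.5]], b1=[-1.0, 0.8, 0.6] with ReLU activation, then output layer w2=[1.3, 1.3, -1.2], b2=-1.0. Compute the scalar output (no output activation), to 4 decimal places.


z1[0] = (-1.3)·(1) + (-1.2)·(-2) + (-0.5)·(2) - 1.0 = -0.9
z1[1] = (-0.7)·(1) + (-0.3)·(-2) + (1.2)·(2) + 0.8 = 3.1
z1[2] = (-0.9)·(1) + (0.0)·(-2) + (0.5)·(2) + 0.6 = 0.7
h = ReLU(z1) = [0.0, 3.1, 0.7]
output = (1.3)·(0.0) + (1.3)·(3.1) + (-1.2)·(0.7) - 1.0 = 2.19

2.19


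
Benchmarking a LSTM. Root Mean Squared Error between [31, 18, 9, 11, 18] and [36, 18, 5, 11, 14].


MSE = 57/5 = 11.4
RMSE = √(57/5) = 3.3764

3.3764


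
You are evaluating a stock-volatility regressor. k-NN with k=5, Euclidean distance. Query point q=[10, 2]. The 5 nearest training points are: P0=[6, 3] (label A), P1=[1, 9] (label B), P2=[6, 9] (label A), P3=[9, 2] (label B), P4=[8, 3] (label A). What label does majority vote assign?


d(q,P0) = 4.1231  (label A)
d(q,P1) = 11.4018  (label B)
d(q,P2) = 8.0623  (label A)
d(q,P3) = 1.0  (label B)
d(q,P4) = 2.2361  (label A)
Votes: A=3, B=2
Majority → A

A


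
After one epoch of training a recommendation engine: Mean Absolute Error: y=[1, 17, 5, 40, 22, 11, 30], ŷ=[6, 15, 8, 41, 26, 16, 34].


Absolute errors: |1-6|=5, |17-15|=2, |5-8|=3, |40-41|=1, |22-26|=4, |11-16|=5, |30-34|=4
Sum = 24
MAE = 24/7 = 24/7

24/7


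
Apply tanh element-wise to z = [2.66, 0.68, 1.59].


tanh(2.66) = 0.9903
tanh(0.68) = 0.5915
tanh(1.59) = 0.9201
result = [0.9903, 0.5915, 0.9201]

[0.9903, 0.5915, 0.9201]


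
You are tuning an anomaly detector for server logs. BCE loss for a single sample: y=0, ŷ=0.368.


BCE = -[y·ln(p) + (1-y)·ln(1-p)]
= -0 - 1·ln(1-0.368)
= -ln(0.632) = 0.4589

0.4589


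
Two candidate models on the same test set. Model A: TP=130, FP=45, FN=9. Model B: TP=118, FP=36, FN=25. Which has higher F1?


Model A: P=130/175=0.7429, R=130/139=0.9353, F1=2PR/(P+R)=2TP/(2TP+FP+FN)=260/314=0.828
Model B: P=118/154=0.7662, R=118/143=0.8252, F1=2PR/(P+R)=2TP/(2TP+FP+FN)=236/297=0.7946
0.828 > 0.7946 → Model A

Model A


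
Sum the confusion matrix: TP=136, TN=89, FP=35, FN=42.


Total = TP + TN + FP + FN
= 136 + 89 + 35 + 42
= 302
(Predicted positive: 171, predicted negative: 131)

302


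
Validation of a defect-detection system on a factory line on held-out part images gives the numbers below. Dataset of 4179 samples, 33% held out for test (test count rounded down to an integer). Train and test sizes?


Test = ⌊4179·33/100⌋ = 1379
Train = 4179 - 1379 = 2800

Train: 2800, Test: 1379


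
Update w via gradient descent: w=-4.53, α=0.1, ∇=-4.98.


w_new = w - α·∇
= -4.53 - 0.1·-4.98
= -4.53 + 0.498
= -4.032

-4.032


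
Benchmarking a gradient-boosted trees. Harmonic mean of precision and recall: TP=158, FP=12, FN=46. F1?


Precision = 158/170 = 0.9294
Recall = 158/204 = 0.7745
F1 = 2·P·R/(P+R) = 2·TP/(2·TP+FP+FN) = 316/(316+12+46) = 316/374 = 0.8449

0.8449


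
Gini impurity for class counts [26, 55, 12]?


Probabilities: [26/93, 55/93, 12/93] ≈ [0.2796, 0.5914, 0.129]
Σpᵢ² = (676 + 3025 + 144)/93² = 3845/8649
Gini = 1 - Σpᵢ² = 1 - 3845/8649 = 0.5554

0.5554


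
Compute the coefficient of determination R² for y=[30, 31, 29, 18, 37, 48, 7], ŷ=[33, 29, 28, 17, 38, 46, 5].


ȳ = 28.5714
SS_res = Σ(y-ŷ)² = 24
SS_tot = Σ(y-ȳ)² = 1033.71
R² = 1 - SS_res/SS_tot = 1 - 0.0232 = 0.9768

0.9768


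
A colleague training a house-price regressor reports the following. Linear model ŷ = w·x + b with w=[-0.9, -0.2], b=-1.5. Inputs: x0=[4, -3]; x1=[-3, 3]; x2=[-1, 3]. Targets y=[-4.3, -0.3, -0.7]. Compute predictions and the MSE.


ŷ0 = (-0.9)·(4) + (-0.2)·(-3) - 1.5 = -4.5
ŷ1 = (-0.9)·(-3) + (-0.2)·(3) - 1.5 = 0.6
ŷ2 = (-0.9)·(-1) + (-0.2)·(3) - 1.5 = -1.2
errors² = [0.04, 0.81, 0.25]
MSE = 1.1000/3 = 0.3667

0.3667


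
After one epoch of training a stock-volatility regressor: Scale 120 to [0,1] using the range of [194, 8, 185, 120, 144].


min=8, max=194
(120-8)/(194-8) = 112/186 = 0.6022

0.6022


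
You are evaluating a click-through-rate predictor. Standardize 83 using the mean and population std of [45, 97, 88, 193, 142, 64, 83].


μ = 101.7143, σ = 46.5302
z = (83 - 101.7143)/46.5302 = -0.4022

-0.4022


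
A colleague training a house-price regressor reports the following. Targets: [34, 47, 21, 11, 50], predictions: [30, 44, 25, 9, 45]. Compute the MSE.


Squared errors: (34-30)²=16, (47-44)²=9, (21-25)²=16, (11-9)²=4, (50-45)²=25
Sum = 70
MSE = 70/5 = 14

14


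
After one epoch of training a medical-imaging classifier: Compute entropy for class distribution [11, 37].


Probabilities: [11/48, 37/48] ≈ [0.2292, 0.7708]
H = -((11/48)·log₂(11/48) + (37/48)·log₂(37/48))
  = 0.7766 bits

0.7766 bits


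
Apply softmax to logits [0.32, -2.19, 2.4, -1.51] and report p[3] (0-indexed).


Exponentials: e^0.32=1.3771, e^-2.19=0.1119, e^2.4=11.0232, e^-1.51=0.2209
Sum = 12.7331
Softmax = [0.1082, 0.0088, 0.8657, 0.0173]
p[3] = 0.2209/12.7331 = 0.0173

0.0173


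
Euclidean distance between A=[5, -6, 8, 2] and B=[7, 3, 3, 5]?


d = √((5-7)² + (-6-3)² + (8-3)² + (2-5)²)
  = √(4 + 81 + 25 + 9)
  = √119 = 10.9087

10.9087


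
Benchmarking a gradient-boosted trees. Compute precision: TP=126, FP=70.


Precision = TP/(TP+FP)
= 126/(126+70)
= 126/196 = 64.29%

64.29%


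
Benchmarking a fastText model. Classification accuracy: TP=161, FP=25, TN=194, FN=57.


Accuracy = (TP+TN)/(TP+TN+FP+FN)
= (161+194)/(437)
= 355/437 = 81.24%

81.24%


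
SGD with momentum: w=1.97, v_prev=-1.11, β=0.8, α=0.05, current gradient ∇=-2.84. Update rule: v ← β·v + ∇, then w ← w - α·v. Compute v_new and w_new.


v_new = 0.8·-1.11 - 2.84 = -0.888 - 2.84 = -3.728
w_new = 1.97 - 0.05·-3.728 = 1.97 + 0.1864 = 2.1564

v_new=-3.728, w_new=2.1564


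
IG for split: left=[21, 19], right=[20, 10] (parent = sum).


Parent = [41, 29], H_parent = 0.9787
H_left = 0.9982 (n=40), H_right = 0.9183 (n=30)
H_children = (40/70)·0.9982 + (30/70)·0.9183 = 0.964
IG = 0.9787 - 0.964 = 0.0147

0.0147


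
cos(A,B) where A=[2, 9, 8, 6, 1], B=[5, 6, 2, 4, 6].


A·B = 2·5 + 9·6 + 8·2 + 6·4 + 1·6 = 110
‖A‖ = √186 = 13.6382, ‖B‖ = √117 = 10.8167
cos = 110/(√186·√117) = 110/√21762 = 0.7457

0.7457


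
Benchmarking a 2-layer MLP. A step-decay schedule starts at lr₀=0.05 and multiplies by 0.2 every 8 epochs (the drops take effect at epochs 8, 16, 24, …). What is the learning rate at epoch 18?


n_drops = ⌊18/8⌋ = 2
lr = 0.05·0.2^2 = 0.05·0.04 = 0.002

0.002


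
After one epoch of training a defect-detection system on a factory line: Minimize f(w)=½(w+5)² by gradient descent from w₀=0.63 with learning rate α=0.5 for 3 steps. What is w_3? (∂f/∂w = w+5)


step 1: grad = 0.63+5 = 5.63; w = 0.63 - 0.5·(5.63) = -2.185
step 2: grad = -2.185+5 = 2.815; w = -2.185 - 0.5·(2.815) = -3.5925
step 3: grad = -3.5925+5 = 1.4075; w = -3.5925 - 0.5·(1.4075) = -4.29625

-4.29625


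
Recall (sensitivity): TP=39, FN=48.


Recall = TP/(TP+FN)
= 39/(39+48)
= 39/87 = 44.83%

44.83%


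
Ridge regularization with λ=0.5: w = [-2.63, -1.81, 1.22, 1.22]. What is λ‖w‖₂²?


‖w‖₂² = (-2.63)² + (-1.81)² + (1.22)² + (1.22)²
     = 6.9169 + 3.2761 + 1.4884 + 1.4884
     = 13.1698
λ·‖w‖₂² = 0.5·13.1698 = 6.5849

6.5849


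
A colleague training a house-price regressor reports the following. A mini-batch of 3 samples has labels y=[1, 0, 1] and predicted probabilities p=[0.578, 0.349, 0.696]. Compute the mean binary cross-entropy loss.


L[0] = -ln(0.578) = 0.5482
L[1] = -ln(1-0.349) = -ln(0.651) = 0.4292
L[2] = -ln(0.696) = 0.3624
mean = (0.5482 + 0.4292 + 0.3624)/3 = 0.4466

0.4466


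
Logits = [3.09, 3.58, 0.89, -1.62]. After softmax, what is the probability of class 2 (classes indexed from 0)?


Exponentials: e^3.09=21.9771, e^3.58=35.8735, e^0.89=2.4351, e^-1.62=0.1979
Sum = 60.4836
Softmax = [0.3634, 0.5931, 0.0403, 0.0033]
p[2] = 2.4351/60.4836 = 0.0403

0.0403


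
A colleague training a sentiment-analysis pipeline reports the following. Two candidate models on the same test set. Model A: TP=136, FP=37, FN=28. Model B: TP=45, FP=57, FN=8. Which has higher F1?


Model A: P=136/173=0.7861, R=136/164=0.8293, F1=2PR/(P+R)=2TP/(2TP+FP+FN)=272/337=0.8071
Model B: P=45/102=0.4412, R=45/53=0.8491, F1=2PR/(P+R)=2TP/(2TP+FP+FN)=90/155=0.5806
0.8071 > 0.5806 → Model A

Model A


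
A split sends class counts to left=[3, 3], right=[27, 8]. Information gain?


Parent = [30, 11], H_parent = 0.839
H_left = 1 (n=6), H_right = 0.7755 (n=35)
H_children = (6/41)·1 + (35/41)·0.7755 = 0.8084
IG = 0.839 - 0.8084 = 0.0306

0.0306


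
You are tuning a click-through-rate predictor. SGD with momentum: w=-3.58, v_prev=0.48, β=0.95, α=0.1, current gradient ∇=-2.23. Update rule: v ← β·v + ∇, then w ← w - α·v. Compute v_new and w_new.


v_new = 0.95·0.48 - 2.23 = 0.456 - 2.23 = -1.774
w_new = -3.58 - 0.1·-1.774 = -3.58 + 0.1774 = -3.4026

v_new=-1.774, w_new=-3.4026


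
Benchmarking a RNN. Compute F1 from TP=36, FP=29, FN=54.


Precision = 36/65 = 0.5538
Recall = 36/90 = 0.4
F1 = 2·P·R/(P+R) = 2·TP/(2·TP+FP+FN) = 72/(72+29+54) = 72/155 = 0.4645

0.4645


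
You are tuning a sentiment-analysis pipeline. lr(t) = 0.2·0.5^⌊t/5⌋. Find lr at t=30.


n_drops = ⌊30/5⌋ = 6
lr = 0.2·0.5^6 = 0.2·0.015625 = 0.003125

0.003125


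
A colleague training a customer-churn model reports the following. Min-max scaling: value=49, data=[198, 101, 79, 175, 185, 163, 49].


min=49, max=198
(49-49)/(198-49) = 0/149 = 0.0

0.0


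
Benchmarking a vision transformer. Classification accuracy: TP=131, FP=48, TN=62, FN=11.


Accuracy = (TP+TN)/(TP+TN+FP+FN)
= (131+62)/(252)
= 193/252 = 76.59%

76.59%


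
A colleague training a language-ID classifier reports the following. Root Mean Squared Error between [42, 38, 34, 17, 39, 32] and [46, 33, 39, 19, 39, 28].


MSE = 86/6 = 14.3333
RMSE = √(86/6) = 3.7859

3.7859


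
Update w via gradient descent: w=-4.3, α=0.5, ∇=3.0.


w_new = w - α·∇
= -4.3 - 0.5·3.0
= -4.3 - 1.5
= -5.8

-5.8


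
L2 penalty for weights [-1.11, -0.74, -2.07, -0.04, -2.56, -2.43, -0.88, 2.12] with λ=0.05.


‖w‖₂² = (-1.11)² + (-0.74)² + (-2.07)² + (-0.04)² + (-2.56)² + (-2.43)² + (-0.88)² + (2.12)²
     = 1.2321 + 0.5476 + 4.2849 + 0.0016 + 6.5536 + 5.9049 + 0.7744 + 4.4944
     = 23.7935
λ·‖w‖₂² = 0.05·23.7935 = 1.189675

1.189675


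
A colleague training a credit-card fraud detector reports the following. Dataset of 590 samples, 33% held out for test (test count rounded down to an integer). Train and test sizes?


Test = ⌊590·33/100⌋ = 194
Train = 590 - 194 = 396

Train: 396, Test: 194


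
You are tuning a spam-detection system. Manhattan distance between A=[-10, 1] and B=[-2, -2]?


d = |-10+ 2| + |1+ 2|
  = 8 + 3
  = 11

11


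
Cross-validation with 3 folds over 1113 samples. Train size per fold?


Fold size = 1113/3 = 371
Training per fold = 1113 - 371 = 742

742


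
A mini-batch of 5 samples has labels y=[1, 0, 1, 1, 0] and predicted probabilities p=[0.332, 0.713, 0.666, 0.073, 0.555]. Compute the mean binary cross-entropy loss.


L[0] = -ln(0.332) = 1.1026
L[1] = -ln(1-0.713) = -ln(0.287) = 1.2483
L[2] = -ln(0.666) = 0.4065
L[3] = -ln(0.073) = 2.6173
L[4] = -ln(1-0.555) = -ln(0.445) = 0.8097
mean = (1.1026 + 1.2483 + 0.4065 + 2.6173 + 0.8097)/5 = 1.2369

1.2369


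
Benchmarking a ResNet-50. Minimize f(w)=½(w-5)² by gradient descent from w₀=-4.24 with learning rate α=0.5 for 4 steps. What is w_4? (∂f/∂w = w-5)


step 1: grad = -4.24-5 = -9.24; w = -4.24 - 0.5·(-9.24) = 0.38
step 2: grad = 0.38-5 = -4.62; w = 0.38 - 0.5·(-4.62) = 2.69
step 3: grad = 2.69-5 = -2.31; w = 2.69 - 0.5·(-2.31) = 3.845
step 4: grad = 3.845-5 = -1.155; w = 3.845 - 0.5·(-1.155) = 4.4225

4.4225


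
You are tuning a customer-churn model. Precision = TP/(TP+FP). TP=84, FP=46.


Precision = TP/(TP+FP)
= 84/(84+46)
= 84/130 = 64.62%

64.62%


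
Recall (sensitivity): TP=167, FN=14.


Recall = TP/(TP+FN)
= 167/(167+14)
= 167/181 = 92.27%

92.27%


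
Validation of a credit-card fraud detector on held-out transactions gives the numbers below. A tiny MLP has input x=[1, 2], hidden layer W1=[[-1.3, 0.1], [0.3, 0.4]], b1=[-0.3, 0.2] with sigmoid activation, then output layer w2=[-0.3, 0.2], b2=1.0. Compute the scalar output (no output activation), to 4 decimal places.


z1[0] = (-1.3)·(1) + (0.1)·(2) - 0.3 = -1.4
z1[1] = (0.3)·(1) + (0.4)·(2) + 0.2 = 1.3
h = sigmoid(z1) = [0.1978, 0.7858]
output = (-0.3)·(0.1978) + (0.2)·(0.7858) + 1.0 = 1.0978

1.0978


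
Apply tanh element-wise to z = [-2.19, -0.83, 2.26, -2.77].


tanh(-2.19) = -0.9753
tanh(-0.83) = -0.6805
tanh(2.26) = 0.9785
tanh(-2.77) = -0.9922
result = [-0.9753, -0.6805, 0.9785, -0.9922]

[-0.9753, -0.6805, 0.9785, -0.9922]


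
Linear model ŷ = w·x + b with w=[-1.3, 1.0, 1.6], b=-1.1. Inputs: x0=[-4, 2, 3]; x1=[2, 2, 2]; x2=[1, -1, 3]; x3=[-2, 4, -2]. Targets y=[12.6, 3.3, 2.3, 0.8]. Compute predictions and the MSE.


ŷ0 = (-1.3)·(-4) + (1.0)·(2) + (1.6)·(3) - 1.1 = 10.9
ŷ1 = (-1.3)·(2) + (1.0)·(2) + (1.6)·(2) - 1.1 = 1.5
ŷ2 = (-1.3)·(1) + (1.0)·(-1) + (1.6)·(3) - 1.1 = 1.4
ŷ3 = (-1.3)·(-2) + (1.0)·(4) + (1.6)·(-2) - 1.1 = 2.3
errors² = [2.89, 3.24, 0.81, 2.25]
MSE = 9.1900/4 = 2.2975

2.2975


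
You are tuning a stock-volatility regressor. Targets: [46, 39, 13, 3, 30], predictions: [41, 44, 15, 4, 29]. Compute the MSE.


Squared errors: (46-41)²=25, (39-44)²=25, (13-15)²=4, (3-4)²=1, (30-29)²=1
Sum = 56
MSE = 56/5 = 56/5

56/5


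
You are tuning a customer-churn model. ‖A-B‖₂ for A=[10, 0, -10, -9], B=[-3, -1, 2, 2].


d = √((10+ 3)² + (0+ 1)² + (-10-2)² + (-9-2)²)
  = √(169 + 1 + 144 + 121)
  = √435 = 20.8567

20.8567


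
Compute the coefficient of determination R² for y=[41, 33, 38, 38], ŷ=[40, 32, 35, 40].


ȳ = 37.5
SS_res = Σ(y-ŷ)² = 15
SS_tot = Σ(y-ȳ)² = 33
R² = 1 - SS_res/SS_tot = 1 - 0.4545 = 0.5455

0.5455


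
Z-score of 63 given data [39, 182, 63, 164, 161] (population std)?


μ = 121.8, σ = 58.7449
z = (63 - 121.8)/58.7449 = -1.0009

-1.0009


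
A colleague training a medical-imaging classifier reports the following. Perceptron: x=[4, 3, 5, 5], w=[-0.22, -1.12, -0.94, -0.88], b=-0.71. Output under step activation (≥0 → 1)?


z = (4)·(-0.22) + (3)·(-1.12) + (5)·(-0.94) + (5)·(-0.88) - 0.71
  = -14.05
step(z) = 0 (z<0)

0


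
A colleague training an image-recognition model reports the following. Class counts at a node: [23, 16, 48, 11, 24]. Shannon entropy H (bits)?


Probabilities: [23/122, 16/122, 48/122, 11/122, 24/122] ≈ [0.1885, 0.1311, 0.3934, 0.0902, 0.1967]
H = -((23/122)·log₂(23/122) + (16/122)·log₂(16/122) + (48/122)·log₂(48/122) + (11/122)·log₂(11/122) + (24/122)·log₂(24/122))
  = 2.1421 bits

2.1421 bits


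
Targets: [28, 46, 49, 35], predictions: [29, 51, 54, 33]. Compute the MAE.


Absolute errors: |28-29|=1, |46-51|=5, |49-54|=5, |35-33|=2
Sum = 13
MAE = 13/4 = 13/4

13/4


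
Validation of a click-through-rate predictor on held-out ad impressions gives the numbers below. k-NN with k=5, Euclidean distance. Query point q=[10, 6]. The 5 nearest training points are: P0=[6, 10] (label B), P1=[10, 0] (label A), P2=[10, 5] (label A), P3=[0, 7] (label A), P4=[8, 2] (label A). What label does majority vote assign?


d(q,P0) = 5.6569  (label B)
d(q,P1) = 6.0  (label A)
d(q,P2) = 1.0  (label A)
d(q,P3) = 10.0499  (label A)
d(q,P4) = 4.4721  (label A)
Votes: A=4, B=1
Majority → A

A


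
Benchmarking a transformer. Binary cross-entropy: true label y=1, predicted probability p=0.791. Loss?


BCE = -[y·ln(p) + (1-y)·ln(1-p)]
= -1·ln(0.791) - 0
= -ln(0.791) = 0.2345

0.2345


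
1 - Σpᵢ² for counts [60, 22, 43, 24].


Probabilities: [60/149, 22/149, 43/149, 24/149] ≈ [0.4027, 0.1477, 0.2886, 0.1611]
Σpᵢ² = (3600 + 484 + 1849 + 576)/149² = 6509/22201
Gini = 1 - Σpᵢ² = 1 - 6509/22201 = 0.7068

0.7068


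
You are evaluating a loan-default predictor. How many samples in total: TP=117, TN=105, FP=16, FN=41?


Total = TP + TN + FP + FN
= 117 + 105 + 16 + 41
= 279
(Predicted positive: 133, predicted negative: 146)

279


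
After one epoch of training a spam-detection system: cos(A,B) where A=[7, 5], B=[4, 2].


A·B = 7·4 + 5·2 = 38
‖A‖ = √74 = 8.6023, ‖B‖ = √20 = 4.4721
cos = 38/(√74·√20) = 38/√1480 = 0.9878

0.9878


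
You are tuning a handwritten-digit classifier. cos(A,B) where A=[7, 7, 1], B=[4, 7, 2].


A·B = 7·4 + 7·7 + 1·2 = 79
‖A‖ = √99 = 9.9499, ‖B‖ = √69 = 8.3066
cos = 79/(√99·√69) = 79/√6831 = 0.9558

0.9558


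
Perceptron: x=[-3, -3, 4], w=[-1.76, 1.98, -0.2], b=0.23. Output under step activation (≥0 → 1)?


z = (-3)·(-1.76) + (-3)·(1.98) + (4)·(-0.2) + 0.23
  = -1.23
step(z) = 0 (z<0)

0


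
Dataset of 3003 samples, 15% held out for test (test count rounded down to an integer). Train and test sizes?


Test = ⌊3003·15/100⌋ = 450
Train = 3003 - 450 = 2553

Train: 2553, Test: 450


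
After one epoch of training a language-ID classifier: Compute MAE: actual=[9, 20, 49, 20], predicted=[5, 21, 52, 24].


Absolute errors: |9-5|=4, |20-21|=1, |49-52|=3, |20-24|=4
Sum = 12
MAE = 12/4 = 3

3


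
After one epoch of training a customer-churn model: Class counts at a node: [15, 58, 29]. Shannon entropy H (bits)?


Probabilities: [15/102, 58/102, 29/102] ≈ [0.1471, 0.5686, 0.2843]
H = -((15/102)·log₂(15/102) + (58/102)·log₂(58/102) + (29/102)·log₂(29/102))
  = 1.3857 bits

1.3857 bits


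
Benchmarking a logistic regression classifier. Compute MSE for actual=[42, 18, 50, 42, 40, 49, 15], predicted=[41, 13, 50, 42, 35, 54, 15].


Squared errors: (42-41)²=1, (18-13)²=25, (50-50)²=0, (42-42)²=0, (40-35)²=25, (49-54)²=25, (15-15)²=0
Sum = 76
MSE = 76/7 = 76/7

76/7


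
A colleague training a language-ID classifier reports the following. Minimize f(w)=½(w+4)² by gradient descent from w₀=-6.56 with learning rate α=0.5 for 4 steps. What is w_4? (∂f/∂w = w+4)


step 1: grad = -6.56+4 = -2.56; w = -6.56 - 0.5·(-2.56) = -5.28
step 2: grad = -5.28+4 = -1.28; w = -5.28 - 0.5·(-1.28) = -4.64
step 3: grad = -4.64+4 = -0.64; w = -4.64 - 0.5·(-0.64) = -4.32
step 4: grad = -4.32+4 = -0.32; w = -4.32 - 0.5·(-0.32) = -4.16

-4.16


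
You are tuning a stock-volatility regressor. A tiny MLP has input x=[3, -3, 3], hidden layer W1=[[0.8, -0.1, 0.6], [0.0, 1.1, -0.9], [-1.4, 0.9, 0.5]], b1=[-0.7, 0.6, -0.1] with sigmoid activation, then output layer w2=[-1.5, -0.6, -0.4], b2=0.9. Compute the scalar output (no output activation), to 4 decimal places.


z1[0] = (0.8)·(3) + (-0.1)·(-3) + (0.6)·(3) - 0.7 = 3.8
z1[1] = (0.0)·(3) + (1.1)·(-3) + (-0.9)·(3) + 0.6 = -5.4
z1[2] = (-1.4)·(3) + (0.9)·(-3) + (0.5)·(3) - 0.1 = -5.5
h = sigmoid(z1) = [0.9781, 0.0045, 0.0041]
output = (-1.5)·(0.9781) + (-0.6)·(0.0045) + (-0.4)·(0.0041) + 0.9 = -0.5715

-0.5715


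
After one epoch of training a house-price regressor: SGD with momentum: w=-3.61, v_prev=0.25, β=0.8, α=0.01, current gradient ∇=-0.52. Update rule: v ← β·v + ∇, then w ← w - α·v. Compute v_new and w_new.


v_new = 0.8·0.25 - 0.52 = 0.2 - 0.52 = -0.32
w_new = -3.61 - 0.01·-0.32 = -3.61 + 0.0032 = -3.6068

v_new=-0.32, w_new=-3.6068


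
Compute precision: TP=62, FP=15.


Precision = TP/(TP+FP)
= 62/(62+15)
= 62/77 = 80.52%

80.52%


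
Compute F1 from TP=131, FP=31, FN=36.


Precision = 131/162 = 0.8086
Recall = 131/167 = 0.7844
F1 = 2·P·R/(P+R) = 2·TP/(2·TP+FP+FN) = 262/(262+31+36) = 262/329 = 0.7964

0.7964


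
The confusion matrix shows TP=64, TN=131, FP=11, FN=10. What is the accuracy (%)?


Accuracy = (TP+TN)/(TP+TN+FP+FN)
= (64+131)/(216)
= 195/216 = 90.28%

90.28%


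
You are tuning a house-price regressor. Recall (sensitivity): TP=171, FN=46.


Recall = TP/(TP+FN)
= 171/(171+46)
= 171/217 = 78.8%

78.8%


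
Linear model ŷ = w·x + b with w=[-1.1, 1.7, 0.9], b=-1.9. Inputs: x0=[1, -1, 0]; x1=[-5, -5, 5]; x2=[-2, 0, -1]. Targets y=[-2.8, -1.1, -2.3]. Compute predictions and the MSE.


ŷ0 = (-1.1)·(1) + (1.7)·(-1) + (0.9)·(0) - 1.9 = -4.7
ŷ1 = (-1.1)·(-5) + (1.7)·(-5) + (0.9)·(5) - 1.9 = -0.4
ŷ2 = (-1.1)·(-2) + (1.7)·(0) + (0.9)·(-1) - 1.9 = -0.6
errors² = [3.61, 0.49, 2.89]
MSE = 6.9900/3 = 2.33

2.33


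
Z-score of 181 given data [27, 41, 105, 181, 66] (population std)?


μ = 84, σ = 55.2666
z = (181 - 84)/55.2666 = 1.7551

1.7551


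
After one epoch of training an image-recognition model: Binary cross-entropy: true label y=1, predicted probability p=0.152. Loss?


BCE = -[y·ln(p) + (1-y)·ln(1-p)]
= -1·ln(0.152) - 0
= -ln(0.152) = 1.8839

1.8839


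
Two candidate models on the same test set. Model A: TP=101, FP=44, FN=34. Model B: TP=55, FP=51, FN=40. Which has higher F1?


Model A: P=101/145=0.6966, R=101/135=0.7481, F1=2PR/(P+R)=2TP/(2TP+FP+FN)=202/280=0.7214
Model B: P=55/106=0.5189, R=55/95=0.5789, F1=2PR/(P+R)=2TP/(2TP+FP+FN)=110/201=0.5473
0.7214 > 0.5473 → Model A

Model A


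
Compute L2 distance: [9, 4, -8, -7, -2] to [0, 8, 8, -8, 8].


d = √((9-0)² + (4-8)² + (-8-8)² + (-7+ 8)² + (-2-8)²)
  = √(81 + 16 + 256 + 1 + 100)
  = √454 = 21.3073

21.3073


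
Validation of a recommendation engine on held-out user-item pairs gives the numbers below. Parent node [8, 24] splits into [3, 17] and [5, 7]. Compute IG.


Parent = [8, 24], H_parent = 0.8113
H_left = 0.6098 (n=20), H_right = 0.9799 (n=12)
H_children = (20/32)·0.6098 + (12/32)·0.9799 = 0.7486
IG = 0.8113 - 0.7486 = 0.0627

0.0627


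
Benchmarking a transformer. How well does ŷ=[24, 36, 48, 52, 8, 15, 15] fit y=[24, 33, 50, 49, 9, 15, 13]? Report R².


ȳ = 27.5714
SS_res = Σ(y-ŷ)² = 27
SS_tot = Σ(y-ȳ)² = 1719.71
R² = 1 - SS_res/SS_tot = 1 - 0.0157 = 0.9843

0.9843


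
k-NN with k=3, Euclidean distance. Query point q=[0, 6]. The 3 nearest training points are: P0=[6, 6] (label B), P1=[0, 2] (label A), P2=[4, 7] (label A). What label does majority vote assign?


d(q,P0) = 6.0  (label B)
d(q,P1) = 4.0  (label A)
d(q,P2) = 4.1231  (label A)
Votes: A=2, B=1
Majority → A

A


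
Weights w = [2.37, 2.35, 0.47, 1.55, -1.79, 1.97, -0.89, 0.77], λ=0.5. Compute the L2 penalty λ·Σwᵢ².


‖w‖₂² = (2.37)² + (2.35)² + (0.47)² + (1.55)² + (-1.79)² + (1.97)² + (-0.89)² + (0.77)²
     = 5.6169 + 5.5225 + 0.2209 + 2.4025 + 3.2041 + 3.8809 + 0.7921 + 0.5929
     = 22.2328
λ·‖w‖₂² = 0.5·22.2328 = 11.1164

11.1164


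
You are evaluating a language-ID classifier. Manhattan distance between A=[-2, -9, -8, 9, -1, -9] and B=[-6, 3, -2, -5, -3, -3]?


d = |-2+ 6| + |-9-3| + |-8+ 2| + |9+ 5| + |-1+ 3| + |-9+ 3|
  = 4 + 12 + 6 + 14 + 2 + 6
  = 44

44


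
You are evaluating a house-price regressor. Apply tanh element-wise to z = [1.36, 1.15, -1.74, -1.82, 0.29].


tanh(1.36) = 0.8764
tanh(1.15) = 0.8178
tanh(-1.74) = -0.9402
tanh(-1.82) = -0.9488
tanh(0.29) = 0.2821
result = [0.8764, 0.8178, -0.9402, -0.9488, 0.2821]

[0.8764, 0.8178, -0.9402, -0.9488, 0.2821]


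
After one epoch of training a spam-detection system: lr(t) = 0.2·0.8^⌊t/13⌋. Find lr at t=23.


n_drops = ⌊23/13⌋ = 1
lr = 0.2·0.8^1 = 0.2·0.8 = 0.16

0.16


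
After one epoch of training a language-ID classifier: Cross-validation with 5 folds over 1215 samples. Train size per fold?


Fold size = 1215/5 = 243
Training per fold = 1215 - 243 = 972

972


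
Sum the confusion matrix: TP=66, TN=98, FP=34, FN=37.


Total = TP + TN + FP + FN
= 66 + 98 + 34 + 37
= 235
(Predicted positive: 100, predicted negative: 135)

235


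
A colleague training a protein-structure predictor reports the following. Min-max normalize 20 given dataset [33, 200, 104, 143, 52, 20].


min=20, max=200
(20-20)/(200-20) = 0/180 = 0.0

0.0


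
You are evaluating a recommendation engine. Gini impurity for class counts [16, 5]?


Probabilities: [16/21, 5/21] ≈ [0.7619, 0.2381]
Σpᵢ² = (256 + 25)/21² = 281/441
Gini = 1 - Σpᵢ² = 1 - 281/441 = 0.3628

0.3628


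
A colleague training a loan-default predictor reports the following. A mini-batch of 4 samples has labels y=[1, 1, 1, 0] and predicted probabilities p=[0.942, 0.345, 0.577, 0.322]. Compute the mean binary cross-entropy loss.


L[0] = -ln(0.942) = 0.0598
L[1] = -ln(0.345) = 1.0642
L[2] = -ln(0.577) = 0.5499
L[3] = -ln(1-0.322) = -ln(0.678) = 0.3886
mean = (0.0598 + 1.0642 + 0.5499 + 0.3886)/4 = 0.5156

0.5156


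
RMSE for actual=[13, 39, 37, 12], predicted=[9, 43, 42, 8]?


MSE = 73/4 = 18.25
RMSE = √(73/4) = 4.272

4.272


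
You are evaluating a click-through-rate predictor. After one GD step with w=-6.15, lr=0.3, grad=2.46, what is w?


w_new = w - α·∇
= -6.15 - 0.3·2.46
= -6.15 - 0.738
= -6.888

-6.888


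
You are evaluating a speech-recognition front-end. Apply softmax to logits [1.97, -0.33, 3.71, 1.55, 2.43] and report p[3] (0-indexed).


Exponentials: e^1.97=7.1707, e^-0.33=0.7189, e^3.71=40.8538, e^1.55=4.7115, e^2.43=11.3589
Sum = 64.8138
Softmax = [0.1106, 0.0111, 0.6303, 0.0727, 0.1753]
p[3] = 4.7115/64.8138 = 0.0727

0.0727


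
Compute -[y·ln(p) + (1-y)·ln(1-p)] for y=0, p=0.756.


BCE = -[y·ln(p) + (1-y)·ln(1-p)]
= -0 - 1·ln(1-0.756)
= -ln(0.244) = 1.4106

1.4106


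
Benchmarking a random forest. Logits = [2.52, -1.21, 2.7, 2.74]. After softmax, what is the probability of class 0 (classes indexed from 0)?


Exponentials: e^2.52=12.4286, e^-1.21=0.2982, e^2.7=14.8797, e^2.74=15.487
Sum = 43.0935
Softmax = [0.2884, 0.0069, 0.3453, 0.3594]
p[0] = 12.4286/43.0935 = 0.2884

0.2884


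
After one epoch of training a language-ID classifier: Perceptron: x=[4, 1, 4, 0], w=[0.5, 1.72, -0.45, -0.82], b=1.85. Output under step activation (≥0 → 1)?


z = (4)·(0.5) + (1)·(1.72) + (4)·(-0.45) + (0)·(-0.82) + 1.85
  = 3.77
step(z) = 1 (z≥0)

1


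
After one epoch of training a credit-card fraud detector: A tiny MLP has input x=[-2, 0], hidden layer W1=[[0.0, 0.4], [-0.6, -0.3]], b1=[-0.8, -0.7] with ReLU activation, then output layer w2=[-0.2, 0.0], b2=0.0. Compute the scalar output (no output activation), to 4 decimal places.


z1[0] = (0.0)·(-2) + (0.4)·(0) - 0.8 = -0.8
z1[1] = (-0.6)·(-2) + (-0.3)·(0) - 0.7 = 0.5
h = ReLU(z1) = [0.0, 0.5]
output = (-0.2)·(0.0) + (0.0)·(0.5) + 0.0 = 0.0

0.0


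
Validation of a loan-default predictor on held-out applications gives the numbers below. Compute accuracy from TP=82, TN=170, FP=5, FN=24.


Accuracy = (TP+TN)/(TP+TN+FP+FN)
= (82+170)/(281)
= 252/281 = 89.68%

89.68%


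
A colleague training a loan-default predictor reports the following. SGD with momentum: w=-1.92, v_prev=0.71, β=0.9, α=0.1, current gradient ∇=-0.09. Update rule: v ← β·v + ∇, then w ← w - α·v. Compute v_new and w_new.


v_new = 0.9·0.71 - 0.09 = 0.639 - 0.09 = 0.549
w_new = -1.92 - 0.1·0.549 = -1.92 - 0.0549 = -1.9749

v_new=0.549, w_new=-1.9749


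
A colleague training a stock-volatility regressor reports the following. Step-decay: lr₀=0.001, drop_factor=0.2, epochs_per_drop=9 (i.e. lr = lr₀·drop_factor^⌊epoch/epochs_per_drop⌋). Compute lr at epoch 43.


n_drops = ⌊43/9⌋ = 4
lr = 0.001·0.2^4 = 0.001·0.0016 = 0.0000016

0.0000016


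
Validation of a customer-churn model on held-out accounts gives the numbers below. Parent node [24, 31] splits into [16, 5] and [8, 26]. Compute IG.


Parent = [24, 31], H_parent = 0.9883
H_left = 0.7919 (n=21), H_right = 0.7871 (n=34)
H_children = (21/55)·0.7919 + (34/55)·0.7871 = 0.7889
IG = 0.9883 - 0.7889 = 0.1994

0.1994


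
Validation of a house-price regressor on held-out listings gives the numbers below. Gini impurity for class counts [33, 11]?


Probabilities: [33/44, 11/44] ≈ [0.75, 0.25]
Σpᵢ² = (1089 + 121)/44² = 1210/1936
Gini = 1 - Σpᵢ² = 1 - 1210/1936 = 0.375

0.375


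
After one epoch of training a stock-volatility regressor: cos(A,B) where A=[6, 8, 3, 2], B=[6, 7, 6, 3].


A·B = 6·6 + 8·7 + 3·6 + 2·3 = 116
‖A‖ = √113 = 10.6301, ‖B‖ = √130 = 11.4018
cos = 116/(√113·√130) = 116/√14690 = 0.9571

0.9571


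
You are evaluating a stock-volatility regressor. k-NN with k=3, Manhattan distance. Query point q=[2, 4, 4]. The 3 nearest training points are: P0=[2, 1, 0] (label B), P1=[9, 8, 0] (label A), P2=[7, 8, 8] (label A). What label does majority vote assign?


d(q,P0) = 7  (label B)
d(q,P1) = 15  (label A)
d(q,P2) = 13  (label A)
Votes: A=2, B=1
Majority → A

A


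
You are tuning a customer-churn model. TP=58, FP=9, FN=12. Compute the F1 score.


Precision = 58/67 = 0.8657
Recall = 58/70 = 0.8286
F1 = 2·P·R/(P+R) = 2·TP/(2·TP+FP+FN) = 116/(116+9+12) = 116/137 = 0.8467

0.8467


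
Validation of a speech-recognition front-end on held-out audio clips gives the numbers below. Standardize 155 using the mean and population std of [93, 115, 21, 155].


μ = 96, σ = 48.6724
z = (155 - 96)/48.6724 = 1.2122

1.2122


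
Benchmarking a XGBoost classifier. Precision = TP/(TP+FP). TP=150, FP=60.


Precision = TP/(TP+FP)
= 150/(150+60)
= 150/210 = 71.43%

71.43%


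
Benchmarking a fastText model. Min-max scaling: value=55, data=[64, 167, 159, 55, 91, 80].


min=55, max=167
(55-55)/(167-55) = 0/112 = 0.0

0.0


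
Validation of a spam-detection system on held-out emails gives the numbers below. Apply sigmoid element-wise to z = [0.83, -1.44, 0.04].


σ(0.83) = 1/(1+e^-0.83) = 0.6964
σ(-1.44) = 1/(1+e^1.44) = 0.1915
σ(0.04) = 1/(1+e^-0.04) = 0.51
result = [0.6964, 0.1915, 0.51]

[0.6964, 0.1915, 0.51]


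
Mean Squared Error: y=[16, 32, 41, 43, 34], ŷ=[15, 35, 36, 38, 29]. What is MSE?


Squared errors: (16-15)²=1, (32-35)²=9, (41-36)²=25, (43-38)²=25, (34-29)²=25
Sum = 85
MSE = 85/5 = 17

17


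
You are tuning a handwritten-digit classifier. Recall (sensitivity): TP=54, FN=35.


Recall = TP/(TP+FN)
= 54/(54+35)
= 54/89 = 60.67%

60.67%


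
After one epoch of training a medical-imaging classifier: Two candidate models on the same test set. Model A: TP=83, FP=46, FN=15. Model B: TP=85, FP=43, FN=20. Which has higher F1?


Model A: P=83/129=0.6434, R=83/98=0.8469, F1=2PR/(P+R)=2TP/(2TP+FP+FN)=166/227=0.7313
Model B: P=85/128=0.6641, R=85/105=0.8095, F1=2PR/(P+R)=2TP/(2TP+FP+FN)=170/233=0.7296
0.7313 > 0.7296 → Model A

Model A


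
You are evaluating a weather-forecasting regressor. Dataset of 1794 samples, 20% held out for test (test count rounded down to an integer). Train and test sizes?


Test = ⌊1794·20/100⌋ = 358
Train = 1794 - 358 = 1436

Train: 1436, Test: 358


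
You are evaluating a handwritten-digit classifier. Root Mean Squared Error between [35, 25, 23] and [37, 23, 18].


MSE = 33/3 = 11
RMSE = √(33/3) = 3.3166

3.3166


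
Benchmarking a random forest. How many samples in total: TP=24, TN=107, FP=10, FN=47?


Total = TP + TN + FP + FN
= 24 + 107 + 10 + 47
= 188
(Predicted positive: 34, predicted negative: 154)

188


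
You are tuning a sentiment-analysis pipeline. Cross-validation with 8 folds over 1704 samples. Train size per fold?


Fold size = 1704/8 = 213
Training per fold = 1704 - 213 = 1491

1491


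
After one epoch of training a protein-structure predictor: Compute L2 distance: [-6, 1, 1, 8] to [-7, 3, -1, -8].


d = √((-6+ 7)² + (1-3)² + (1+ 1)² + (8+ 8)²)
  = √(1 + 4 + 4 + 256)
  = √265 = 16.2788

16.2788


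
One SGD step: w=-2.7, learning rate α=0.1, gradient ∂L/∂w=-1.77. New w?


w_new = w - α·∇
= -2.7 - 0.1·-1.77
= -2.7 + 0.177
= -2.523

-2.523


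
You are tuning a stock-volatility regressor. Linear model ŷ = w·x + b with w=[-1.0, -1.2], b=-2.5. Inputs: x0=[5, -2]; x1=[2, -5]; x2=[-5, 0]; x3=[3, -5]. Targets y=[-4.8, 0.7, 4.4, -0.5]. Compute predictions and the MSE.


ŷ0 = (-1.0)·(5) + (-1.2)·(-2) - 2.5 = -5.1
ŷ1 = (-1.0)·(2) + (-1.2)·(-5) - 2.5 = 1.5
ŷ2 = (-1.0)·(-5) + (-1.2)·(0) - 2.5 = 2.5
ŷ3 = (-1.0)·(3) + (-1.2)·(-5) - 2.5 = 0.5
errors² = [0.09, 0.64, 3.61, 1.0]
MSE = 5.3400/4 = 1.335

1.335


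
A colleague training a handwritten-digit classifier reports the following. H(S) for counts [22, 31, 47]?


Probabilities: [22/100, 31/100, 47/100] ≈ [0.22, 0.31, 0.47]
H = -((22/100)·log₂(22/100) + (31/100)·log₂(31/100) + (47/100)·log₂(47/100))
  = 1.5163 bits

1.5163 bits


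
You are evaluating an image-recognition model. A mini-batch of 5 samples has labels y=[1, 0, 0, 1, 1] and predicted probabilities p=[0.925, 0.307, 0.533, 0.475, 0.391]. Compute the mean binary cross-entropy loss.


L[0] = -ln(0.925) = 0.078
L[1] = -ln(1-0.307) = -ln(0.693) = 0.3667
L[2] = -ln(1-0.533) = -ln(0.467) = 0.7614
L[3] = -ln(0.475) = 0.7444
L[4] = -ln(0.391) = 0.939
mean = (0.078 + 0.3667 + 0.7614 + 0.7444 + 0.939)/5 = 0.5779

0.5779


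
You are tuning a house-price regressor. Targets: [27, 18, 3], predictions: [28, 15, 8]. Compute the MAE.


Absolute errors: |27-28|=1, |18-15|=3, |3-8|=5
Sum = 9
MAE = 9/3 = 3

3


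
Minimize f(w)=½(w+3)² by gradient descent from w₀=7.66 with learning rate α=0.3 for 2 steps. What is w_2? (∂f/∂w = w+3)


step 1: grad = 7.66+3 = 10.66; w = 7.66 - 0.3·(10.66) = 4.462
step 2: grad = 4.462+3 = 7.462; w = 4.462 - 0.3·(7.462) = 2.2234

2.2234


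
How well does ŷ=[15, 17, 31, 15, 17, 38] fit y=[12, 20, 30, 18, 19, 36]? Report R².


ȳ = 22.5
SS_res = Σ(y-ŷ)² = 36
SS_tot = Σ(y-ȳ)² = 387.5
R² = 1 - SS_res/SS_tot = 1 - 0.0929 = 0.9071

0.9071


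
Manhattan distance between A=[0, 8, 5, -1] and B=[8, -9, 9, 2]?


d = |0-8| + |8+ 9| + |5-9| + |-1-2|
  = 8 + 17 + 4 + 3
  = 32

32


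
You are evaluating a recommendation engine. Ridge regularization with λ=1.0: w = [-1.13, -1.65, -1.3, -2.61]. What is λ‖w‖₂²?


‖w‖₂² = (-1.13)² + (-1.65)² + (-1.3)² + (-2.61)²
     = 1.2769 + 2.7225 + 1.69 + 6.8121
     = 12.5015
λ·‖w‖₂² = 1.0·12.5015 = 12.5015

12.5015


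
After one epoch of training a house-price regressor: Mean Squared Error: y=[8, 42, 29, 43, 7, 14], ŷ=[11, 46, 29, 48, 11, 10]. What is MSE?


Squared errors: (8-11)²=9, (42-46)²=16, (29-29)²=0, (43-48)²=25, (7-11)²=16, (14-10)²=16
Sum = 82
MSE = 82/6 = 41/3

41/3


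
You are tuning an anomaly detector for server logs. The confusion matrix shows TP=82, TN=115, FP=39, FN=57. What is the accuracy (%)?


Accuracy = (TP+TN)/(TP+TN+FP+FN)
= (82+115)/(293)
= 197/293 = 67.24%

67.24%


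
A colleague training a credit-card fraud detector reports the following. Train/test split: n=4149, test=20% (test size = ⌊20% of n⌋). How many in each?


Test = ⌊4149·20/100⌋ = 829
Train = 4149 - 829 = 3320

Train: 3320, Test: 829


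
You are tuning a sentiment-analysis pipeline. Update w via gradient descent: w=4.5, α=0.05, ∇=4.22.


w_new = w - α·∇
= 4.5 - 0.05·4.22
= 4.5 - 0.211
= 4.289

4.289


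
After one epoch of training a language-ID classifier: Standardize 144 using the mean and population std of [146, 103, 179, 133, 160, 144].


μ = 144.1667, σ = 23.4052
z = (144 - 144.1667)/23.4052 = -0.0071

-0.0071


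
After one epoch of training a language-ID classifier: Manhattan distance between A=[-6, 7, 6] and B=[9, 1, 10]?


d = |-6-9| + |7-1| + |6-10|
  = 15 + 6 + 4
  = 25

25


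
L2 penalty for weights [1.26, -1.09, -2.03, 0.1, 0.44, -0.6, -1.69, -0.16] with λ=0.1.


‖w‖₂² = (1.26)² + (-1.09)² + (-2.03)² + (0.1)² + (0.44)² + (-0.6)² + (-1.69)² + (-0.16)²
     = 1.5876 + 1.1881 + 4.1209 + 0.01 + 0.1936 + 0.36 + 2.8561 + 0.0256
     = 10.3419
λ·‖w‖₂² = 0.1·10.3419 = 1.03419

1.03419


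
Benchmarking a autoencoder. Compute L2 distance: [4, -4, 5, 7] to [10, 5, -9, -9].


d = √((4-10)² + (-4-5)² + (5+ 9)² + (7+ 9)²)
  = √(36 + 81 + 196 + 256)
  = √569 = 23.8537

23.8537


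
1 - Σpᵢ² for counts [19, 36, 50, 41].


Probabilities: [19/146, 36/146, 50/146, 41/146] ≈ [0.1301, 0.2466, 0.3425, 0.2808]
Σpᵢ² = (361 + 1296 + 2500 + 1681)/146² = 5838/21316
Gini = 1 - Σpᵢ² = 1 - 5838/21316 = 0.7261

0.7261


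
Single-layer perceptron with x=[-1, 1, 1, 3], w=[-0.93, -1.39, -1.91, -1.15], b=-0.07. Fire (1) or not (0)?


z = (-1)·(-0.93) + (1)·(-1.39) + (1)·(-1.91) + (3)·(-1.15) - 0.07
  = -5.89
step(z) = 0 (z<0)

0


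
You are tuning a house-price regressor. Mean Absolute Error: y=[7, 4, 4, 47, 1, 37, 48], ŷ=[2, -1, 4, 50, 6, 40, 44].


Absolute errors: |7-2|=5, |4+ 1|=5, |4-4|=0, |47-50|=3, |1-6|=5, |37-40|=3, |48-44|=4
Sum = 25
MAE = 25/7 = 25/7

25/7


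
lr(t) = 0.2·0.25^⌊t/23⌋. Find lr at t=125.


n_drops = ⌊125/23⌋ = 5
lr = 0.2·0.25^5 = 0.2·0.0009765625 = 0.0001953125

0.0001953125


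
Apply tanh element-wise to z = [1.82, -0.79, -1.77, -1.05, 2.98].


tanh(1.82) = 0.9488
tanh(-0.79) = -0.6584
tanh(-1.77) = -0.9436
tanh(-1.05) = -0.7818
tanh(2.98) = 0.9949
result = [0.9488, -0.6584, -0.9436, -0.7818, 0.9949]

[0.9488, -0.6584, -0.9436, -0.7818, 0.9949]


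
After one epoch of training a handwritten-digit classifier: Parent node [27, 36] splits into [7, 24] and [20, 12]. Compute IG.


Parent = [27, 36], H_parent = 0.9852
H_left = 0.7706 (n=31), H_right = 0.9544 (n=32)
H_children = (31/63)·0.7706 + (32/63)·0.9544 = 0.864
IG = 0.9852 - 0.864 = 0.1212

0.1212


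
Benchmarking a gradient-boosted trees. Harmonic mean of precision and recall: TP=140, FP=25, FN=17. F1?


Precision = 140/165 = 0.8485
Recall = 140/157 = 0.8917
F1 = 2·P·R/(P+R) = 2·TP/(2·TP+FP+FN) = 280/(280+25+17) = 280/322 = 0.8696

0.8696


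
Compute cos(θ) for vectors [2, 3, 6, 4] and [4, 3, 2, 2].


A·B = 2·4 + 3·3 + 6·2 + 4·2 = 37
‖A‖ = √65 = 8.0623, ‖B‖ = √33 = 5.7446
cos = 37/(√65·√33) = 37/√2145 = 0.7989

0.7989


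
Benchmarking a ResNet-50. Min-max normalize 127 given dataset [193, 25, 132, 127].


min=25, max=193
(127-25)/(193-25) = 102/168 = 0.6071

0.6071


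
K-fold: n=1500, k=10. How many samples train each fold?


Fold size = 1500/10 = 150
Training per fold = 1500 - 150 = 1350

1350


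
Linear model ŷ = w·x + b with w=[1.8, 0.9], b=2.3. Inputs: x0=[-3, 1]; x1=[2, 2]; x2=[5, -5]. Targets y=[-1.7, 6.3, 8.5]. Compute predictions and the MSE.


ŷ0 = (1.8)·(-3) + (0.9)·(1) + 2.3 = -2.2
ŷ1 = (1.8)·(2) + (0.9)·(2) + 2.3 = 7.7
ŷ2 = (1.8)·(5) + (0.9)·(-5) + 2.3 = 6.8
errors² = [0.25, 1.96, 2.89]
MSE = 5.1000/3 = 1.7

1.7


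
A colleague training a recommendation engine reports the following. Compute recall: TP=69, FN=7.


Recall = TP/(TP+FN)
= 69/(69+7)
= 69/76 = 90.79%

90.79%


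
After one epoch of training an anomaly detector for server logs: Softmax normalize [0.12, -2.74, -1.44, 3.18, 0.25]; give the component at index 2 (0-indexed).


Exponentials: e^0.12=1.1275, e^-2.74=0.0646, e^-1.44=0.2369, e^3.18=24.0468, e^0.25=1.284
Sum = 26.7598
Softmax = [0.0421, 0.0024, 0.0089, 0.8986, 0.048]
p[2] = 0.2369/26.7598 = 0.0089

0.0089


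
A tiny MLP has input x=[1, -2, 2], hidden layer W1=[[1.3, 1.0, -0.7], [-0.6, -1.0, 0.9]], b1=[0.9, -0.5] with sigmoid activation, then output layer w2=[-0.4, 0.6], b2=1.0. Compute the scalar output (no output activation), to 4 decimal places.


z1[0] = (1.3)·(1) + (1.0)·(-2) + (-0.7)·(2) + 0.9 = -1.2
z1[1] = (-0.6)·(1) + (-1.0)·(-2) + (0.9)·(2) - 0.5 = 2.7
h = sigmoid(z1) = [0.2315, 0.937]
output = (-0.4)·(0.2315) + (0.6)·(0.937) + 1.0 = 1.4696

1.4696
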